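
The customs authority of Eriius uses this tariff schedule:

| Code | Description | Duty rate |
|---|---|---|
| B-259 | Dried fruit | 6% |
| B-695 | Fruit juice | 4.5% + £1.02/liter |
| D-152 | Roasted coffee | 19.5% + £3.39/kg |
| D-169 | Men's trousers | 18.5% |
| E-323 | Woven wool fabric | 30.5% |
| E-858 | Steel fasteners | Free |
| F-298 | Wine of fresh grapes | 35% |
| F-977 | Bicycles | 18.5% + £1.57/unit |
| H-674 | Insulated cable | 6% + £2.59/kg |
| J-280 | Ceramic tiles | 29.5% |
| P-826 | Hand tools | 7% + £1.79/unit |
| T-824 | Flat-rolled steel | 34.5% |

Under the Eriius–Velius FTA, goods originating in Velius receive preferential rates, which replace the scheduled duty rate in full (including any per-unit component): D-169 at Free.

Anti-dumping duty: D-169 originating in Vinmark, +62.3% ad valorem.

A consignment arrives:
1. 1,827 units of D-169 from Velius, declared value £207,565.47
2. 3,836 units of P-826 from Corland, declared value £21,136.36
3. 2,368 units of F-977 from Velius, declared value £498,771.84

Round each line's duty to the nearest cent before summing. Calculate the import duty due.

Line 1 (D-169, Velius, 1,827 units, £207,565.47):
Base rate for D-169 is 18.5%.
Origin Velius qualifies under the Eriius–Velius agreement and D-169 is covered: preferential rate Free applies instead.
The additional-duty order on D-169 targets Vinmark, not Velius; it does not apply.
Duty = £207,565.47 × 0% = £0.00.
Line 2 (P-826, Corland, 3,836 units, £21,136.36):
Base rate for P-826 is 7% + £1.79/unit.
Duty = £21,136.36 × 7% + 3,836 × £1.79 = £8,345.99.
Line 3 (F-977, Velius, 2,368 units, £498,771.84):
Base rate for F-977 is 18.5% + £1.57/unit.
Origin Velius is the FTA partner but F-977 is not on the preference list; base rate stands.
Duty = £498,771.84 × 18.5% + 2,368 × £1.57 = £95,990.55.
Total = £0.00 + £8,345.99 + £95,990.55 = £104,336.54.

£104,336.54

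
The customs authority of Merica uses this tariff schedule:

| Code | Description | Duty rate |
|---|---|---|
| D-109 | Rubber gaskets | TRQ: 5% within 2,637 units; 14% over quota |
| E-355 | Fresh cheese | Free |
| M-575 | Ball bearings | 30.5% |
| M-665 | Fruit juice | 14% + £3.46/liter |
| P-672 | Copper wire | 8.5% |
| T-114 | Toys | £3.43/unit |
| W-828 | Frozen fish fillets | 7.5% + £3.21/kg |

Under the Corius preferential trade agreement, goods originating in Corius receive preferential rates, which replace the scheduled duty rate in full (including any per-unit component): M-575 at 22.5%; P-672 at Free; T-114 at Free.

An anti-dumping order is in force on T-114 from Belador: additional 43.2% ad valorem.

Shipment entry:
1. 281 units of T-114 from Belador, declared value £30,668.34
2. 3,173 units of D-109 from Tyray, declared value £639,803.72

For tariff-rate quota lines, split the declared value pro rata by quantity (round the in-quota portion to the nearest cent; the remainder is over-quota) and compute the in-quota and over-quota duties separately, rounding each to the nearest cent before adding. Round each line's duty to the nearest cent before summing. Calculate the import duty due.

Line 1 (T-114, Belador, 281 units, £30,668.34):
Base rate for T-114 is £3.43/unit.
T-114 has an FTA preferential rate, but origin Belador is not Corius; base rate stands.
Additional duty on T-114 from Belador: +43.2% ad valorem. Applied ad valorem rate = 43.2%.
Duty = £30,668.34 × 43.2% + 281 × £3.43 = £14,212.55.
Line 2 (D-109, Tyray, 3,173 units, £639,803.72):
Code D-109 is under a tariff-rate quota (threshold 2,637 units). In-quota: 2,637 units at 5%; over-quota: 536 units at 14%.
Pro-rata value split: in-quota = £639,803.72 × 2,637/3,173 = £531,724.68; over-quota = £639,803.72 − £531,724.68 = £108,079.04.
In-quota duty = £531,724.68 × 5% = £26,586.23. Over-quota duty = £108,079.04 × 14% = £15,131.07.
Line duty = £26,586.23 + £15,131.07 = £41,717.30.
Total = £14,212.55 + £41,717.30 = £55,929.85.

£55,929.85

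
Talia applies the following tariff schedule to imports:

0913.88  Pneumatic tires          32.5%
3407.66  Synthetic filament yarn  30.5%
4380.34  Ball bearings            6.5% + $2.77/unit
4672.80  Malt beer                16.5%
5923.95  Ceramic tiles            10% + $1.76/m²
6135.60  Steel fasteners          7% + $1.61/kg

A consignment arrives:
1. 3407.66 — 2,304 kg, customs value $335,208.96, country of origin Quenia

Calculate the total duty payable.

$102,238.73

Line 1 (3407.66, Quenia, 2,304 kg, $335,208.96):
Base rate for 3407.66 is 30.5%.
Duty = $335,208.96 × 30.5% = $102,238.73.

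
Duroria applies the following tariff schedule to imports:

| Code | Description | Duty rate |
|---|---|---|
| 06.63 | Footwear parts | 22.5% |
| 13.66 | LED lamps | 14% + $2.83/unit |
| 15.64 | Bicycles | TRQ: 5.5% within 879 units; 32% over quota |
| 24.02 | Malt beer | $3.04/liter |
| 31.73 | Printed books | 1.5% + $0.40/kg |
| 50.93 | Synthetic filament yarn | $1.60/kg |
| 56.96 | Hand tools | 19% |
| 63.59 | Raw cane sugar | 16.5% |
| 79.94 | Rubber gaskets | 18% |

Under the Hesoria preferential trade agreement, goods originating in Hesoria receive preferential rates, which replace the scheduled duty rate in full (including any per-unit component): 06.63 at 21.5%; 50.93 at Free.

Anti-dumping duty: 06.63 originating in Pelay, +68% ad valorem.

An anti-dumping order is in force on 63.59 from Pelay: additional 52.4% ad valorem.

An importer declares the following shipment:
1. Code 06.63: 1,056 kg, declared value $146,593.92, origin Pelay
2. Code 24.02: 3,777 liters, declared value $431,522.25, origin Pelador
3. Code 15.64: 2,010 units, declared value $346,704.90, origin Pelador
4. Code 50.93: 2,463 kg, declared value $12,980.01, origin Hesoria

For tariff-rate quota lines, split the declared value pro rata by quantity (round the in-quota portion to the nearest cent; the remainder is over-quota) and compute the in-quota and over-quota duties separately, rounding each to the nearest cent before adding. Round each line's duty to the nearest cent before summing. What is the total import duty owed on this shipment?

Line 1 (06.63, Pelay, 1,056 kg, $146,593.92):
Base rate for 06.63 is 22.5%.
06.63 has an FTA preferential rate, but origin Pelay is not Hesoria; base rate stands.
Additional duty on 06.63 from Pelay: +68%. Applied ad valorem rate: 22.5% + 68% = 90.5%.
Duty = $146,593.92 × 90.5% = $132,667.50.
Line 2 (24.02, Pelador, 3,777 liters, $431,522.25):
Base rate for 24.02 is $3.04/liter.
Duty = 3,777 × $3.04 = $11,482.08.
Line 3 (15.64, Pelador, 2,010 units, $346,704.90):
Code 15.64 is under a tariff-rate quota (threshold 879 units). In-quota: 879 units at 5.5%; over-quota: 1,131 units at 32%.
Pro-rata value split: in-quota = $346,704.90 × 879/2,010 = $151,618.71; over-quota = $346,704.90 − $151,618.71 = $195,086.19.
In-quota duty = $151,618.71 × 5.5% = $8,339.03. Over-quota duty = $195,086.19 × 32% = $62,427.58.
Line duty = $8,339.03 + $62,427.58 = $70,766.61.
Line 4 (50.93, Hesoria, 2,463 kg, $12,980.01):
Base rate for 50.93 is $1.60/kg.
Origin Hesoria qualifies under the Duroria–Hesoria agreement and 50.93 is covered: preferential rate Free applies instead.
Duty = $12,980.01 × 0% = $0.00.
Total = $132,667.50 + $11,482.08 + $70,766.61 + $0.00 = $214,916.19.

$214,916.19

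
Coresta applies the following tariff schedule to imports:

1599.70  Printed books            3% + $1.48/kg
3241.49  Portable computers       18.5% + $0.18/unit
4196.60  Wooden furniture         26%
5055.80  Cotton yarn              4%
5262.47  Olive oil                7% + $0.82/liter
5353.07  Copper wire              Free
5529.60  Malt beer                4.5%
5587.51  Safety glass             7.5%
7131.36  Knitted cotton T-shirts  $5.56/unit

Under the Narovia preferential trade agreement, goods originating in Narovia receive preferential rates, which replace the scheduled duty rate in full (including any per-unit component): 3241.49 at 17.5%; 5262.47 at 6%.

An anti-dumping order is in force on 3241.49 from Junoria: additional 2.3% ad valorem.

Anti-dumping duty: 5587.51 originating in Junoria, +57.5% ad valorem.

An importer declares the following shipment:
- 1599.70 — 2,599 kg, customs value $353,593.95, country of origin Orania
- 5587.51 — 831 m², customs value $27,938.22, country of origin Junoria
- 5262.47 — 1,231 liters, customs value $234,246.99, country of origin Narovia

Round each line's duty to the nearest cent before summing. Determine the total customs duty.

Line 1 (1599.70, Orania, 2,599 kg, $353,593.95):
Base rate for 1599.70 is 3% + $1.48/kg.
Duty = $353,593.95 × 3% + 2,599 × $1.48 = $14,454.34.
Line 2 (5587.51, Junoria, 831 m², $27,938.22):
Base rate for 5587.51 is 7.5%.
Additional duty on 5587.51 from Junoria: +57.5%. Applied ad valorem rate: 7.5% + 57.5% = 65%.
Duty = $27,938.22 × 65% = $18,159.84.
Line 3 (5262.47, Narovia, 1,231 liters, $234,246.99):
Base rate for 5262.47 is 7% + $0.82/liter.
Origin Narovia qualifies under the Coresta–Narovia agreement and 5262.47 is covered: preferential rate 6% applies instead.
Duty = $234,246.99 × 6% = $14,054.82.
Total = $14,454.34 + $18,159.84 + $14,054.82 = $46,669.00.

$46,669.00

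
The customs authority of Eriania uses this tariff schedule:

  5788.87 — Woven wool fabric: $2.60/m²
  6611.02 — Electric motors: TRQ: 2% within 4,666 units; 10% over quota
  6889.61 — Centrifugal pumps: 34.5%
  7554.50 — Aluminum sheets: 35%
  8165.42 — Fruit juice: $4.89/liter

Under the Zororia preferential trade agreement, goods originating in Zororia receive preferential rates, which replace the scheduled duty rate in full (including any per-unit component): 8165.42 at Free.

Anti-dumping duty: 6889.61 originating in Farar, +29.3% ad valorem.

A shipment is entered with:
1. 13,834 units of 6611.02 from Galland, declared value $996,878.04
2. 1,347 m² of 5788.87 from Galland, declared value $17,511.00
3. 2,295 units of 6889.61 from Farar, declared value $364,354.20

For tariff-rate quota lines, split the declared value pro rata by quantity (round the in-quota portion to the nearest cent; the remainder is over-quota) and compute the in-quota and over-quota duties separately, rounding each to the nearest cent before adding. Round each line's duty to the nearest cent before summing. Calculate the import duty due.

$308,749.43

Line 1 (6611.02, Galland, 13,834 units, $996,878.04):
Code 6611.02 is under a tariff-rate quota (threshold 4,666 units). In-quota: 4,666 units at 2%; over-quota: 9,168 units at 10%.
Pro-rata value split: in-quota = $996,878.04 × 4,666/13,834 = $336,231.96; over-quota = $996,878.04 − $336,231.96 = $660,646.08.
In-quota duty = $336,231.96 × 2% = $6,724.64. Over-quota duty = $660,646.08 × 10% = $66,064.61.
Line duty = $6,724.64 + $66,064.61 = $72,789.25.
Line 2 (5788.87, Galland, 1,347 m², $17,511.00):
Base rate for 5788.87 is $2.60/m².
Duty = 1,347 × $2.60 = $3,502.20.
Line 3 (6889.61, Farar, 2,295 units, $364,354.20):
Base rate for 6889.61 is 34.5%.
Additional duty on 6889.61 from Farar: +29.3%. Applied ad valorem rate: 34.5% + 29.3% = 63.8%.
Duty = $364,354.20 × 63.8% = $232,457.98.
Total = $72,789.25 + $3,502.20 + $232,457.98 = $308,749.43.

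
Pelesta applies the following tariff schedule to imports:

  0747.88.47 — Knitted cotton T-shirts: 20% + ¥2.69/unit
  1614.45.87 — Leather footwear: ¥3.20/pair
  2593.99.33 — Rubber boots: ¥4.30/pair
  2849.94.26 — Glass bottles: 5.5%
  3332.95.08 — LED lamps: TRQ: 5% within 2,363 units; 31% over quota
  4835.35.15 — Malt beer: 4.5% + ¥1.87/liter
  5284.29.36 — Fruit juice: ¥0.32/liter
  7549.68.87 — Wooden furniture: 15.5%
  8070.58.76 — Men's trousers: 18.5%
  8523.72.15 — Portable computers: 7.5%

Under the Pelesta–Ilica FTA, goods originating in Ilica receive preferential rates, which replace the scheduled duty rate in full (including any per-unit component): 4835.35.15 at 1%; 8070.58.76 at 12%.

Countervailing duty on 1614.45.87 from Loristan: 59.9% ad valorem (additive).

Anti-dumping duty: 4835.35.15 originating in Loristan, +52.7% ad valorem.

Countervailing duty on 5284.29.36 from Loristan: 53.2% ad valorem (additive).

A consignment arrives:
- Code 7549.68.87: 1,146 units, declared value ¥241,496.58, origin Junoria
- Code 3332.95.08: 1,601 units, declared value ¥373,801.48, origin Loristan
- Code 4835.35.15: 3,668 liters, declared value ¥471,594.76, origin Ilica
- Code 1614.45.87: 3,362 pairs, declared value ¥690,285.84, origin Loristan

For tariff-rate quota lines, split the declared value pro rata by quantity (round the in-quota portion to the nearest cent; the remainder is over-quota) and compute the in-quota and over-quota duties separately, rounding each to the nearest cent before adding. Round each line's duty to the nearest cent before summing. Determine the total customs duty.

¥485,077.61

Line 1 (7549.68.87, Junoria, 1,146 units, ¥241,496.58):
Base rate for 7549.68.87 is 15.5%.
Duty = ¥241,496.58 × 15.5% = ¥37,431.97.
Line 2 (3332.95.08, Loristan, 1,601 units, ¥373,801.48):
Code 3332.95.08 is under a tariff-rate quota (threshold 2,363 units). Quantity 1,601 units is within the quota, so the in-quota rate 5% applies to the full value.
Duty = ¥373,801.48 × 5% = ¥18,690.07.
Line 3 (4835.35.15, Ilica, 3,668 liters, ¥471,594.76):
Base rate for 4835.35.15 is 4.5% + ¥1.87/liter.
Origin Ilica qualifies under the Pelesta–Ilica agreement and 4835.35.15 is covered: preferential rate 1% applies instead.
The additional-duty order on 4835.35.15 targets Loristan, not Ilica; it does not apply.
Duty = ¥471,594.76 × 1% = ¥4,715.95.
Line 4 (1614.45.87, Loristan, 3,362 pairs, ¥690,285.84):
Base rate for 1614.45.87 is ¥3.20/pair.
Additional duty on 1614.45.87 from Loristan: +59.9% ad valorem. Applied ad valorem rate = 59.9%.
Duty = ¥690,285.84 × 59.9% + 3,362 × ¥3.20 = ¥424,239.62.
Total = ¥37,431.97 + ¥18,690.07 + ¥4,715.95 + ¥424,239.62 = ¥485,077.61.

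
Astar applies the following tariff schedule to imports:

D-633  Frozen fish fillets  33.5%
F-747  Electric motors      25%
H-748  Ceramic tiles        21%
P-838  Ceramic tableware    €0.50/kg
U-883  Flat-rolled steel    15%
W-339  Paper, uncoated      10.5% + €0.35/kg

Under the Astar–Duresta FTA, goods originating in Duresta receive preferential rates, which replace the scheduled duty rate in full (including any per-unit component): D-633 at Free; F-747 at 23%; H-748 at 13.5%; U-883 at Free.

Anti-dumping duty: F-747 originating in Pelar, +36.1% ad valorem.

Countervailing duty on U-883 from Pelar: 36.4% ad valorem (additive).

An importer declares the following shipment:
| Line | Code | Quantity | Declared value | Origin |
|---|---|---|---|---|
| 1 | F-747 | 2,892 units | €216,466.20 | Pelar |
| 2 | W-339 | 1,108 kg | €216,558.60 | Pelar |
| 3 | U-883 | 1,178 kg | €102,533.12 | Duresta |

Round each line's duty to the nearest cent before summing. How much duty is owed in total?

Line 1 (F-747, Pelar, 2,892 units, €216,466.20):
Base rate for F-747 is 25%.
F-747 has an FTA preferential rate, but origin Pelar is not Duresta; base rate stands.
Additional duty on F-747 from Pelar: +36.1%. Applied ad valorem rate: 25% + 36.1% = 61.1%.
Duty = €216,466.20 × 61.1% = €132,260.85.
Line 2 (W-339, Pelar, 1,108 kg, €216,558.60):
Base rate for W-339 is 10.5% + €0.35/kg.
Duty = €216,558.60 × 10.5% + 1,108 × €0.35 = €23,126.45.
Line 3 (U-883, Duresta, 1,178 kg, €102,533.12):
Base rate for U-883 is 15%.
Origin Duresta qualifies under the Astar–Duresta agreement and U-883 is covered: preferential rate Free applies instead.
The additional-duty order on U-883 targets Pelar, not Duresta; it does not apply.
Duty = €102,533.12 × 0% = €0.00.
Total = €132,260.85 + €23,126.45 + €0.00 = €155,387.30.

€155,387.30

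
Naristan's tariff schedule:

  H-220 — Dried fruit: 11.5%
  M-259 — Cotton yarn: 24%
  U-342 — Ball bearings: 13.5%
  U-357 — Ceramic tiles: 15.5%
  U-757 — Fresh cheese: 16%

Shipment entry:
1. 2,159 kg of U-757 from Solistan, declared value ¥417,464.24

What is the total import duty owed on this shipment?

¥66,794.28

Line 1 (U-757, Solistan, 2,159 kg, ¥417,464.24):
Base rate for U-757 is 16%.
Duty = ¥417,464.24 × 16% = ¥66,794.28.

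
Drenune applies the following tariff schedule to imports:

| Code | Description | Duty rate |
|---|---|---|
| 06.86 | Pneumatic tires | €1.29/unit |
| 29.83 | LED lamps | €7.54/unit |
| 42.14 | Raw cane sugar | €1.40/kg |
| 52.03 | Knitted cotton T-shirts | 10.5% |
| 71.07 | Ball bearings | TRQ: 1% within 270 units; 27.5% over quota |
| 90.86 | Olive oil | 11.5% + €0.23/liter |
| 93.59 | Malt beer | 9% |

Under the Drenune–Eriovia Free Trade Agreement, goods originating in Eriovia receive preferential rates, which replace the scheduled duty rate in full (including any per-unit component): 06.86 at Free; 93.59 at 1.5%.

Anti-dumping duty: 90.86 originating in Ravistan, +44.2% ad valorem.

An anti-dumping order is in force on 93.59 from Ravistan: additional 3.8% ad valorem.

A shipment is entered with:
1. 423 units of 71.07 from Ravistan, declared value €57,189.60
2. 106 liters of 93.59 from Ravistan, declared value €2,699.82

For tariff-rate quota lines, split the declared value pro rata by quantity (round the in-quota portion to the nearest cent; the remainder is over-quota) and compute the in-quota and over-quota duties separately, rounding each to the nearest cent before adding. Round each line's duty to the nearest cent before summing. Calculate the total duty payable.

Line 1 (71.07, Ravistan, 423 units, €57,189.60):
Code 71.07 is under a tariff-rate quota (threshold 270 units). In-quota: 270 units at 1%; over-quota: 153 units at 27.5%.
Pro-rata value split: in-quota = €57,189.60 × 270/423 = €36,504.00; over-quota = €57,189.60 − €36,504.00 = €20,685.60.
In-quota duty = €36,504.00 × 1% = €365.04. Over-quota duty = €20,685.60 × 27.5% = €5,688.54.
Line duty = €365.04 + €5,688.54 = €6,053.58.
Line 2 (93.59, Ravistan, 106 liters, €2,699.82):
Base rate for 93.59 is 9%.
93.59 has an FTA preferential rate, but origin Ravistan is not Eriovia; base rate stands.
Additional duty on 93.59 from Ravistan: +3.8%. Applied ad valorem rate: 9% + 3.8% = 12.8%.
Duty = €2,699.82 × 12.8% = €345.58.
Total = €6,053.58 + €345.58 = €6,399.16.

€6,399.16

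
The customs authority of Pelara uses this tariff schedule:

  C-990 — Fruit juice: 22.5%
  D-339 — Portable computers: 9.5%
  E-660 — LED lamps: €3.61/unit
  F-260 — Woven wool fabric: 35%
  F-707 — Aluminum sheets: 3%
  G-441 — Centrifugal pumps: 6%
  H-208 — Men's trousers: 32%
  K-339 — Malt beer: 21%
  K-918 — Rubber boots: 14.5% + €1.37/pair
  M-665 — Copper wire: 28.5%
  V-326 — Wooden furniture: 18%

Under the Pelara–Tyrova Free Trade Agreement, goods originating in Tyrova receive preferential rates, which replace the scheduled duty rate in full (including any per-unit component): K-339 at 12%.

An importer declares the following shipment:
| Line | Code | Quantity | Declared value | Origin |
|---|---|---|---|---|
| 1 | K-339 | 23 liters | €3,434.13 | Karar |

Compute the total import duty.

€721.17

Line 1 (K-339, Karar, 23 liters, €3,434.13):
Base rate for K-339 is 21%.
K-339 has an FTA preferential rate, but origin Karar is not Tyrova; base rate stands.
Duty = €3,434.13 × 21% = €721.17.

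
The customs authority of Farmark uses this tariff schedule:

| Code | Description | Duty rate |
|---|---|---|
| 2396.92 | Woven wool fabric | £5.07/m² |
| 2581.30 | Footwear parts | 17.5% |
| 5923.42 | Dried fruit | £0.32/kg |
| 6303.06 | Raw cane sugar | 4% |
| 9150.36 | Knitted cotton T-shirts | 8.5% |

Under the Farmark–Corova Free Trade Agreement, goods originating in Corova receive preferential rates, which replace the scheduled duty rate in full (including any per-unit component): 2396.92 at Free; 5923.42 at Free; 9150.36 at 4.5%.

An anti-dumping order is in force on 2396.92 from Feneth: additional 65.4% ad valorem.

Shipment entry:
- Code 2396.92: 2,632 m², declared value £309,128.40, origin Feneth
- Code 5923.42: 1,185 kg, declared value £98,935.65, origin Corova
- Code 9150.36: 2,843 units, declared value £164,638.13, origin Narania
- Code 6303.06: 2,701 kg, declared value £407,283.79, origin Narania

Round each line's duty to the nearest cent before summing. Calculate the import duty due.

£245,799.80

Line 1 (2396.92, Feneth, 2,632 m², £309,128.40):
Base rate for 2396.92 is £5.07/m².
2396.92 has an FTA preferential rate, but origin Feneth is not Corova; base rate stands.
Additional duty on 2396.92 from Feneth: +65.4% ad valorem. Applied ad valorem rate = 65.4%.
Duty = £309,128.40 × 65.4% + 2,632 × £5.07 = £215,514.21.
Line 2 (5923.42, Corova, 1,185 kg, £98,935.65):
Base rate for 5923.42 is £0.32/kg.
Origin Corova qualifies under the Farmark–Corova agreement and 5923.42 is covered: preferential rate Free applies instead.
Duty = £98,935.65 × 0% = £0.00.
Line 3 (9150.36, Narania, 2,843 units, £164,638.13):
Base rate for 9150.36 is 8.5%.
9150.36 has an FTA preferential rate, but origin Narania is not Corova; base rate stands.
Duty = £164,638.13 × 8.5% = £13,994.24.
Line 4 (6303.06, Narania, 2,701 kg, £407,283.79):
Base rate for 6303.06 is 4%.
Duty = £407,283.79 × 4% = £16,291.35.
Total = £215,514.21 + £0.00 + £13,994.24 + £16,291.35 = £245,799.80.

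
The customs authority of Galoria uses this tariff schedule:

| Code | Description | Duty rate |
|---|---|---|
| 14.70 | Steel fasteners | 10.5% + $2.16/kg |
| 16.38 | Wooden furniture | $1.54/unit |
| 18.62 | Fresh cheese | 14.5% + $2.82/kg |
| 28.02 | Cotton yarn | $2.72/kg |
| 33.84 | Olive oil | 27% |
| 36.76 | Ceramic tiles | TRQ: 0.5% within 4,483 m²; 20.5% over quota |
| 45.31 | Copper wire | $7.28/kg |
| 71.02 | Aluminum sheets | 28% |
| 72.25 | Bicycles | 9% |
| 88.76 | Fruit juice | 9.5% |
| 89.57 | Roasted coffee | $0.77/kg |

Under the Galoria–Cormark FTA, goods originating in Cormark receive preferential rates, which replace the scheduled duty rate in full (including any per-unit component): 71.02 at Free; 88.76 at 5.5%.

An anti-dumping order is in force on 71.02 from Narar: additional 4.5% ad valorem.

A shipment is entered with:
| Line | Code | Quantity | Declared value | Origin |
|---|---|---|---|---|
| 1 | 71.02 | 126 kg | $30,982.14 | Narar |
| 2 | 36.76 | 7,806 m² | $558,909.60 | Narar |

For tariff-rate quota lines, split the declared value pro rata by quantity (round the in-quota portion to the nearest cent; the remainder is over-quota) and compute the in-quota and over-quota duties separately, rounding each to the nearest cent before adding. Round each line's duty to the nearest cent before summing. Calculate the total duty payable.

Line 1 (71.02, Narar, 126 kg, $30,982.14):
Base rate for 71.02 is 28%.
71.02 has an FTA preferential rate, but origin Narar is not Cormark; base rate stands.
Additional duty on 71.02 from Narar: +4.5%. Applied ad valorem rate: 28% + 4.5% = 32.5%.
Duty = $30,982.14 × 32.5% = $10,069.20.
Line 2 (36.76, Narar, 7,806 m², $558,909.60):
Code 36.76 is under a tariff-rate quota (threshold 4,483 m²). In-quota: 4,483 m² at 0.5%; over-quota: 3,323 m² at 20.5%.
Pro-rata value split: in-quota = $558,909.60 × 4,483/7,806 = $320,982.80; over-quota = $558,909.60 − $320,982.80 = $237,926.80.
In-quota duty = $320,982.80 × 0.5% = $1,604.91. Over-quota duty = $237,926.80 × 20.5% = $48,774.99.
Line duty = $1,604.91 + $48,774.99 = $50,379.90.
Total = $10,069.20 + $50,379.90 = $60,449.10.

$60,449.10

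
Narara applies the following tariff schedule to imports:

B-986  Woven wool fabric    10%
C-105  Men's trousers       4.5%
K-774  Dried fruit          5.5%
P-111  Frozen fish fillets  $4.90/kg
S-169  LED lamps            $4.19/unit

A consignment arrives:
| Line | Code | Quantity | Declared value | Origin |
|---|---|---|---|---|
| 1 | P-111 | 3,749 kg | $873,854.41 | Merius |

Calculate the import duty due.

Line 1 (P-111, Merius, 3,749 kg, $873,854.41):
Base rate for P-111 is $4.90/kg.
Duty = 3,749 × $4.90 = $18,370.10.

$18,370.10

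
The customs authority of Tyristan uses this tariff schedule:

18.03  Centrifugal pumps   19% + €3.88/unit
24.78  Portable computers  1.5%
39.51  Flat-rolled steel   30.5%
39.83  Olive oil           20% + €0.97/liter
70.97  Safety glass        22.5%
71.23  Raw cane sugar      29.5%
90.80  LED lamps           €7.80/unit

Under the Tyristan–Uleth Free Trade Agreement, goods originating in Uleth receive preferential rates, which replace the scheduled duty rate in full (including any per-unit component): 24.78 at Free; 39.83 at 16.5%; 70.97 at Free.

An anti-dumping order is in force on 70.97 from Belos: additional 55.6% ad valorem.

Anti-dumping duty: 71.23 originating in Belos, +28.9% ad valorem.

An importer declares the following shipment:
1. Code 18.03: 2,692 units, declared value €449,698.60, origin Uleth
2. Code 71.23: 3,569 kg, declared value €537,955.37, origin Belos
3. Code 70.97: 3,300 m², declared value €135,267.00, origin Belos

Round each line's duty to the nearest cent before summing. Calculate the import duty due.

Line 1 (18.03, Uleth, 2,692 units, €449,698.60):
Base rate for 18.03 is 19% + €3.88/unit.
Origin Uleth is the FTA partner but 18.03 is not on the preference list; base rate stands.
Duty = €449,698.60 × 19% + 2,692 × €3.88 = €95,887.69.
Line 2 (71.23, Belos, 3,569 kg, €537,955.37):
Base rate for 71.23 is 29.5%.
Additional duty on 71.23 from Belos: +28.9%. Applied ad valorem rate: 29.5% + 28.9% = 58.4%.
Duty = €537,955.37 × 58.4% = €314,165.94.
Line 3 (70.97, Belos, 3,300 m², €135,267.00):
Base rate for 70.97 is 22.5%.
70.97 has an FTA preferential rate, but origin Belos is not Uleth; base rate stands.
Additional duty on 70.97 from Belos: +55.6%. Applied ad valorem rate: 22.5% + 55.6% = 78.1%.
Duty = €135,267.00 × 78.1% = €105,643.53.
Total = €95,887.69 + €314,165.94 + €105,643.53 = €515,697.16.

€515,697.16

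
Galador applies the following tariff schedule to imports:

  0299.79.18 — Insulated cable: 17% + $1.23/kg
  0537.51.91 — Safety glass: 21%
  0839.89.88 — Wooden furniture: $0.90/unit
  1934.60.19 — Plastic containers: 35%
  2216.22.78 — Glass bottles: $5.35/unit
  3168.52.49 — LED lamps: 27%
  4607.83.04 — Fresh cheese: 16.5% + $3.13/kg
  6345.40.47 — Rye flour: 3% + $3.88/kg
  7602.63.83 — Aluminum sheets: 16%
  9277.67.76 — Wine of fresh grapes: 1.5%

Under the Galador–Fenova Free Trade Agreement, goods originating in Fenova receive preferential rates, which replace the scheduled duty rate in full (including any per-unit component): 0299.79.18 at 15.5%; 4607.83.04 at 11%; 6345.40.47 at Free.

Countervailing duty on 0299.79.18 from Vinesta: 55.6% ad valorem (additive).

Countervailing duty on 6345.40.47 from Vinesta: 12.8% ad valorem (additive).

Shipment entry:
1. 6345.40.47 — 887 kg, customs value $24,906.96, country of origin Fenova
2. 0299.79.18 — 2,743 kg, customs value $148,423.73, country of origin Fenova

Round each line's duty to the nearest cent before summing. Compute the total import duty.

$23,005.68

Line 1 (6345.40.47, Fenova, 887 kg, $24,906.96):
Base rate for 6345.40.47 is 3% + $3.88/kg.
Origin Fenova qualifies under the Galador–Fenova agreement and 6345.40.47 is covered: preferential rate Free applies instead.
The additional-duty order on 6345.40.47 targets Vinesta, not Fenova; it does not apply.
Duty = $24,906.96 × 0% = $0.00.
Line 2 (0299.79.18, Fenova, 2,743 kg, $148,423.73):
Base rate for 0299.79.18 is 17% + $1.23/kg.
Origin Fenova qualifies under the Galador–Fenova agreement and 0299.79.18 is covered: preferential rate 15.5% applies instead.
The additional-duty order on 0299.79.18 targets Vinesta, not Fenova; it does not apply.
Duty = $148,423.73 × 15.5% = $23,005.68.
Total = $0.00 + $23,005.68 = $23,005.68.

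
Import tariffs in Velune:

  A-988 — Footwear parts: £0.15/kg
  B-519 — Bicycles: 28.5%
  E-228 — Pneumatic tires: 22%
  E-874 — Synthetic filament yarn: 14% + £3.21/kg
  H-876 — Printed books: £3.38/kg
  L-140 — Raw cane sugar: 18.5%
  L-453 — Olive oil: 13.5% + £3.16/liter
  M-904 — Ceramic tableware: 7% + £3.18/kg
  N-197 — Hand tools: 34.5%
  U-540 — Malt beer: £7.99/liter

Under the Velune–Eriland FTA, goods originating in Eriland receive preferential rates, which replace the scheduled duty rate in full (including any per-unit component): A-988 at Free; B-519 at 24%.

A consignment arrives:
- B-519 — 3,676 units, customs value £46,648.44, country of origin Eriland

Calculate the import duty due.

£11,195.63

Line 1 (B-519, Eriland, 3,676 units, £46,648.44):
Base rate for B-519 is 28.5%.
Origin Eriland qualifies under the Velune–Eriland agreement and B-519 is covered: preferential rate 24% applies instead.
Duty = £46,648.44 × 24% = £11,195.63.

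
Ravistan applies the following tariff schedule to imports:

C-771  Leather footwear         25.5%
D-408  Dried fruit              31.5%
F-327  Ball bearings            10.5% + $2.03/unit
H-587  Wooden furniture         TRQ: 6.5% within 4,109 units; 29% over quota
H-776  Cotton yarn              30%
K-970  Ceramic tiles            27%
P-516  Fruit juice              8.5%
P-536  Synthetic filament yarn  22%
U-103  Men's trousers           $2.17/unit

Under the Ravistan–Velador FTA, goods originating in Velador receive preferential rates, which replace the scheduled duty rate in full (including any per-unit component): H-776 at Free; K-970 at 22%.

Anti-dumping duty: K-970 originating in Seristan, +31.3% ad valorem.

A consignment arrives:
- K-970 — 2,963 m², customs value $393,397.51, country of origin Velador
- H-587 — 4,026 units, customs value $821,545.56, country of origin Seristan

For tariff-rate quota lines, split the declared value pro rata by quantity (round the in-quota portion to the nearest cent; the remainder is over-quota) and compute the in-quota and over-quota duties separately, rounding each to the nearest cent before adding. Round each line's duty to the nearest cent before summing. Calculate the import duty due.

$139,947.91

Line 1 (K-970, Velador, 2,963 m², $393,397.51):
Base rate for K-970 is 27%.
Origin Velador qualifies under the Ravistan–Velador agreement and K-970 is covered: preferential rate 22% applies instead.
The additional-duty order on K-970 targets Seristan, not Velador; it does not apply.
Duty = $393,397.51 × 22% = $86,547.45.
Line 2 (H-587, Seristan, 4,026 units, $821,545.56):
Code H-587 is under a tariff-rate quota (threshold 4,109 units). Quantity 4,026 units is within the quota, so the in-quota rate 6.5% applies to the full value.
Duty = $821,545.56 × 6.5% = $53,400.46.
Total = $86,547.45 + $53,400.46 = $139,947.91.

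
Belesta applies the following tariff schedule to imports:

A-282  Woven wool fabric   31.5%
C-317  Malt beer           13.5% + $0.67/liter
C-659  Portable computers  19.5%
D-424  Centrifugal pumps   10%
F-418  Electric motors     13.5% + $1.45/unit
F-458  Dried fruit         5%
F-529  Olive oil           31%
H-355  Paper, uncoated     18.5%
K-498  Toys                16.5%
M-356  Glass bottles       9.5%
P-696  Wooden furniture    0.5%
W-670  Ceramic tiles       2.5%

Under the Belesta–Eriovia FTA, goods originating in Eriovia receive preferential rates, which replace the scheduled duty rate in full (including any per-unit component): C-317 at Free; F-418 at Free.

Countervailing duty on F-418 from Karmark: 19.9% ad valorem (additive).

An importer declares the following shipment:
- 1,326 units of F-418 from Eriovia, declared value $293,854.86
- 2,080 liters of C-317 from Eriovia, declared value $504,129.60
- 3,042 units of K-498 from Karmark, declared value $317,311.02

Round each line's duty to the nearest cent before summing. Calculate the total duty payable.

$52,356.32

Line 1 (F-418, Eriovia, 1,326 units, $293,854.86):
Base rate for F-418 is 13.5% + $1.45/unit.
Origin Eriovia qualifies under the Belesta–Eriovia agreement and F-418 is covered: preferential rate Free applies instead.
The additional-duty order on F-418 targets Karmark, not Eriovia; it does not apply.
Duty = $293,854.86 × 0% = $0.00.
Line 2 (C-317, Eriovia, 2,080 liters, $504,129.60):
Base rate for C-317 is 13.5% + $0.67/liter.
Origin Eriovia qualifies under the Belesta–Eriovia agreement and C-317 is covered: preferential rate Free applies instead.
Duty = $504,129.60 × 0% = $0.00.
Line 3 (K-498, Karmark, 3,042 units, $317,311.02):
Base rate for K-498 is 16.5%.
Duty = $317,311.02 × 16.5% = $52,356.32.
Total = $0.00 + $0.00 + $52,356.32 = $52,356.32.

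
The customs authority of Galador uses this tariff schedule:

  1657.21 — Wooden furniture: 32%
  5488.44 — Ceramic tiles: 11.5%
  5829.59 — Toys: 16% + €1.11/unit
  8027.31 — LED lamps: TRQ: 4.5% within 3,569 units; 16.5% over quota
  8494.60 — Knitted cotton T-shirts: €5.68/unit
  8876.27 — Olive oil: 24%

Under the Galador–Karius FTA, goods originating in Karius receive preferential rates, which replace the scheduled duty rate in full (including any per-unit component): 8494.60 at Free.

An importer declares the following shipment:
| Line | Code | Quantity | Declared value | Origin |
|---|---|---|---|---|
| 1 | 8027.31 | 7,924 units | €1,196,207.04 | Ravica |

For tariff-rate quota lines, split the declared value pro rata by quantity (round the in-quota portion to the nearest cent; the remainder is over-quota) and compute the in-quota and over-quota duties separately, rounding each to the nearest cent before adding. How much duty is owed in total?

€132,721.01

Line 1 (8027.31, Ravica, 7,924 units, €1,196,207.04):
Code 8027.31 is under a tariff-rate quota (threshold 3,569 units). In-quota: 3,569 units at 4.5%; over-quota: 4,355 units at 16.5%.
Pro-rata value split: in-quota = €1,196,207.04 × 3,569/7,924 = €538,776.24; over-quota = €1,196,207.04 − €538,776.24 = €657,430.80.
In-quota duty = €538,776.24 × 4.5% = €24,244.93. Over-quota duty = €657,430.80 × 16.5% = €108,476.08.
Line duty = €24,244.93 + €108,476.08 = €132,721.01.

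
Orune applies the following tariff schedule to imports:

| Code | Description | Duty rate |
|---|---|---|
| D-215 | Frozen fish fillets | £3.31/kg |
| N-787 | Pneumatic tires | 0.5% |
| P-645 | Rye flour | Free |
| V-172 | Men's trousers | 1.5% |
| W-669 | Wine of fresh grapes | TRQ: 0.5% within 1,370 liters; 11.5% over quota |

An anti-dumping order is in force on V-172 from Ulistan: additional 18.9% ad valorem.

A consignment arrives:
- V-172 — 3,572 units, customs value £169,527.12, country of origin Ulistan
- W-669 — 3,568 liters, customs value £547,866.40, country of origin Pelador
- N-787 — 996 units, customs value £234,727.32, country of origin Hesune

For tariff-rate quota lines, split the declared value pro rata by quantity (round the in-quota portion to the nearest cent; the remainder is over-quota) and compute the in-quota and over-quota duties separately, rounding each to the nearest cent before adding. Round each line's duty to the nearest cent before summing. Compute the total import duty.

Line 1 (V-172, Ulistan, 3,572 units, £169,527.12):
Base rate for V-172 is 1.5%.
Additional duty on V-172 from Ulistan: +18.9%. Applied ad valorem rate: 1.5% + 18.9% = 20.4%.
Duty = £169,527.12 × 20.4% = £34,583.53.
Line 2 (W-669, Pelador, 3,568 liters, £547,866.40):
Code W-669 is under a tariff-rate quota (threshold 1,370 liters). In-quota: 1,370 liters at 0.5%; over-quota: 2,198 liters at 11.5%.
Pro-rata value split: in-quota = £547,866.40 × 1,370/3,568 = £210,363.50; over-quota = £547,866.40 − £210,363.50 = £337,502.90.
In-quota duty = £210,363.50 × 0.5% = £1,051.82. Over-quota duty = £337,502.90 × 11.5% = £38,812.83.
Line duty = £1,051.82 + £38,812.83 = £39,864.65.
Line 3 (N-787, Hesune, 996 units, £234,727.32):
Base rate for N-787 is 0.5%.
Duty = £234,727.32 × 0.5% = £1,173.64.
Total = £34,583.53 + £39,864.65 + £1,173.64 = £75,621.82.

£75,621.82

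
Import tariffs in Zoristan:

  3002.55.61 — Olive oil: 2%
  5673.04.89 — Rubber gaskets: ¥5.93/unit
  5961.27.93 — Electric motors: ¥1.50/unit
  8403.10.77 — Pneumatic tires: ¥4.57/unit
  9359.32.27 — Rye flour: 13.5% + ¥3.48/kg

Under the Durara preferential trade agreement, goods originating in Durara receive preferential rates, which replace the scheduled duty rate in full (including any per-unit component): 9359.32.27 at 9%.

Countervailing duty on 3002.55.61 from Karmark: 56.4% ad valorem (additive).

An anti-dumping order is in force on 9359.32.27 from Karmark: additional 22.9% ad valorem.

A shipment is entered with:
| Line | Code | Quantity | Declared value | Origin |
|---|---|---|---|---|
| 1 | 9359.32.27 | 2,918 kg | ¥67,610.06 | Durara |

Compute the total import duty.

¥6,084.91

Line 1 (9359.32.27, Durara, 2,918 kg, ¥67,610.06):
Base rate for 9359.32.27 is 13.5% + ¥3.48/kg.
Origin Durara qualifies under the Zoristan–Durara agreement and 9359.32.27 is covered: preferential rate 9% applies instead.
The additional-duty order on 9359.32.27 targets Karmark, not Durara; it does not apply.
Duty = ¥67,610.06 × 9% = ¥6,084.91.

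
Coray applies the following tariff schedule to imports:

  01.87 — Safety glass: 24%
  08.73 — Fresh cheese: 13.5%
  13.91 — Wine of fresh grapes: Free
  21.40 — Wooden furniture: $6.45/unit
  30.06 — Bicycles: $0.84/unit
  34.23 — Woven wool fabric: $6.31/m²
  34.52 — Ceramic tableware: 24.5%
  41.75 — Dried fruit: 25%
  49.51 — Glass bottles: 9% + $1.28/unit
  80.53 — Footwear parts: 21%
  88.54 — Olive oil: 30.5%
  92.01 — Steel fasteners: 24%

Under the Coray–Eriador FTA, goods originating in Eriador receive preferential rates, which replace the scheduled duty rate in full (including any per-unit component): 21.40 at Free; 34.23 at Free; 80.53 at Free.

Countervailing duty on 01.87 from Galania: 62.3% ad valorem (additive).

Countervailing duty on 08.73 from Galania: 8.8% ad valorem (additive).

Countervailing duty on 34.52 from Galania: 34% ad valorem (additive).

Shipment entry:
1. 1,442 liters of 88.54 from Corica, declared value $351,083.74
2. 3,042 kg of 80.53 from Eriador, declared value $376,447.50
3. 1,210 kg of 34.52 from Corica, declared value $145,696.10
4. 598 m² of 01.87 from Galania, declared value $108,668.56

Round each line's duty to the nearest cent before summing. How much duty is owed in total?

$236,557.05

Line 1 (88.54, Corica, 1,442 liters, $351,083.74):
Base rate for 88.54 is 30.5%.
Duty = $351,083.74 × 30.5% = $107,080.54.
Line 2 (80.53, Eriador, 3,042 kg, $376,447.50):
Base rate for 80.53 is 21%.
Origin Eriador qualifies under the Coray–Eriador agreement and 80.53 is covered: preferential rate Free applies instead.
Duty = $376,447.50 × 0% = $0.00.
Line 3 (34.52, Corica, 1,210 kg, $145,696.10):
Base rate for 34.52 is 24.5%.
The additional-duty order on 34.52 targets Galania, not Corica; it does not apply.
Duty = $145,696.10 × 24.5% = $35,695.54.
Line 4 (01.87, Galania, 598 m², $108,668.56):
Base rate for 01.87 is 24%.
Additional duty on 01.87 from Galania: +62.3%. Applied ad valorem rate: 24% + 62.3% = 86.3%.
Duty = $108,668.56 × 86.3% = $93,780.97.
Total = $107,080.54 + $0.00 + $35,695.54 + $93,780.97 = $236,557.05.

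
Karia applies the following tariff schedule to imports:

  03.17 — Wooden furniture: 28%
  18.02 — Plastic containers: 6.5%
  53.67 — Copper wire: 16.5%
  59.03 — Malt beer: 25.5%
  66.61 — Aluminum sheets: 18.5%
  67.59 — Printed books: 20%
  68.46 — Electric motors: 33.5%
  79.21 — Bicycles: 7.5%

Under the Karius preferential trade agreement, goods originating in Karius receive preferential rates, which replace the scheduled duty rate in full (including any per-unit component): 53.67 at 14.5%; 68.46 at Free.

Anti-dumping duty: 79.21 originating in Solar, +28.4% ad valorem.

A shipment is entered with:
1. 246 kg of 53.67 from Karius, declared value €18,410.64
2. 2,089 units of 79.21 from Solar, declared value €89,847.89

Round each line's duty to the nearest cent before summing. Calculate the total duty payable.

€34,924.93

Line 1 (53.67, Karius, 246 kg, €18,410.64):
Base rate for 53.67 is 16.5%.
Origin Karius qualifies under the Karia–Karius agreement and 53.67 is covered: preferential rate 14.5% applies instead.
Duty = €18,410.64 × 14.5% = €2,669.54.
Line 2 (79.21, Solar, 2,089 units, €89,847.89):
Base rate for 79.21 is 7.5%.
Additional duty on 79.21 from Solar: +28.4%. Applied ad valorem rate: 7.5% + 28.4% = 35.9%.
Duty = €89,847.89 × 35.9% = €32,255.39.
Total = €2,669.54 + €32,255.39 = €34,924.93.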